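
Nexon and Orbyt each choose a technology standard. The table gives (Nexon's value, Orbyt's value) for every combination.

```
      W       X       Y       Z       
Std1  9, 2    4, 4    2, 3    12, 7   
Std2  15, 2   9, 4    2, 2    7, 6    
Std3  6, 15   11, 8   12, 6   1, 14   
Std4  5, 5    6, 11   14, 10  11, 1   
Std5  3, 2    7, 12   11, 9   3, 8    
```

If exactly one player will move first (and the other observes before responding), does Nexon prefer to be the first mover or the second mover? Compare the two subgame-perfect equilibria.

second

If Nexon leads: Orbyt's best replies are Std1→Z, Std2→Z, Std3→W, Std4→X, Std5→X; Nexon's induced payoffs 12, 7, 6, 6, 7; outcome (Std1, Z), payoffs (12, 7).
If Orbyt leads: Nexon's best replies are W→Std2, X→Std3, Y→Std4, Z→Std1; Orbyt's induced payoffs 2, 8, 10, 7; outcome (Std4, Y), payoffs (14, 10).
Nexon gets 12 moving first and 14 moving second, so Nexon prefers to move second.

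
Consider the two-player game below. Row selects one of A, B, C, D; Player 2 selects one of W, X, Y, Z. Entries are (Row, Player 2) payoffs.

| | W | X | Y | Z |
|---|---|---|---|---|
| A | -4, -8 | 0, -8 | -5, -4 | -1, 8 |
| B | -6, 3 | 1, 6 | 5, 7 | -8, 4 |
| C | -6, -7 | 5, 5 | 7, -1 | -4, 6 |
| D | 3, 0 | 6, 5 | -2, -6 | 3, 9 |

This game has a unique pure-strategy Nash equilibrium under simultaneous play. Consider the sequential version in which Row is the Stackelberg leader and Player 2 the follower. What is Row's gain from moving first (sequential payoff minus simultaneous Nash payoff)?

Solve by backward induction (Row leads).
- A: BR = Z, leader payoff -1.
- B: BR = Y, leader payoff 5.
- C: BR = Z, leader payoff -4.
- D: BR = Z, leader payoff 3.
Maximizing over -1, 5, -4, 3, Row chooses B. Subgame-perfect outcome: (B, Y) with payoffs (5, 7).
Now find the simultaneous Nash equilibrium.
Row's best replies: W→D; X→D; Y→C; Z→D.
Player 2's best replies: A→Z; B→Y; C→Z; D→Z.
Only (D, Z) has each player best-responding; Nash payoffs (3, 9).
Row's commitment gain: 5 − 3 = 2.

2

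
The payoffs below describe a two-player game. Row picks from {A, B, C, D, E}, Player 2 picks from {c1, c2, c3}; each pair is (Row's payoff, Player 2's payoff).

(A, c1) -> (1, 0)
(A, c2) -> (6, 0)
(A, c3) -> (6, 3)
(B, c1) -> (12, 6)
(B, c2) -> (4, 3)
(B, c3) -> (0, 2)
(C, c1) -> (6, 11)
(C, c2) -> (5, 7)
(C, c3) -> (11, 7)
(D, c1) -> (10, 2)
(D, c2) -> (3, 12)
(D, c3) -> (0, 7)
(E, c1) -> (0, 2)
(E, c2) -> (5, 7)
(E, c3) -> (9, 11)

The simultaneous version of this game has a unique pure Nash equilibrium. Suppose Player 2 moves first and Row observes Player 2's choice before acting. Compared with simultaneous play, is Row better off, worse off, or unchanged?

Backward induction with Player 2 moving first.
- c1: BR = B, leader payoff 6.
- c2: BR = A, leader payoff 0.
- c3: BR = C, leader payoff 7.
Player 2's induced payoffs are 6, 0, 7, so Player 2 commits to c3. Subgame-perfect outcome: (C, c3) with payoffs (11, 7).
Now find the simultaneous Nash equilibrium.
Row's best replies: c1→B; c2→A; c3→C.
Player 2's best replies: A→c3; B→c1; C→c1; D→c2; E→c3.
The unique mutual best reply is (B, c1), giving (12, 6).
Row earns 11 sequentially versus 12 at the Nash outcome: worse off.

worse off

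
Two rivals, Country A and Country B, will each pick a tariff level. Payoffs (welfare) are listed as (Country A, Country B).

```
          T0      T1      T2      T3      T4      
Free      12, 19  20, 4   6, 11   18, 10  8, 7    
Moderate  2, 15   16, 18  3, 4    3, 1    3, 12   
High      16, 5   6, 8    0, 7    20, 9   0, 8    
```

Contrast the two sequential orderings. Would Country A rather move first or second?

If Country A leads: Country B's best replies are Free→T0, Moderate→T1, High→T3; Country A's induced payoffs 12, 16, 20; outcome (High, T3), payoffs (20, 9).
If Country B leads: Country A's best replies are T0→High, T1→Free, T2→Free, T3→High, T4→Free; Country B's induced payoffs 5, 4, 11, 9, 7; outcome (Free, T2), payoffs (6, 11).
Country A gets 20 moving first and 6 moving second, so Country A prefers to move first.

first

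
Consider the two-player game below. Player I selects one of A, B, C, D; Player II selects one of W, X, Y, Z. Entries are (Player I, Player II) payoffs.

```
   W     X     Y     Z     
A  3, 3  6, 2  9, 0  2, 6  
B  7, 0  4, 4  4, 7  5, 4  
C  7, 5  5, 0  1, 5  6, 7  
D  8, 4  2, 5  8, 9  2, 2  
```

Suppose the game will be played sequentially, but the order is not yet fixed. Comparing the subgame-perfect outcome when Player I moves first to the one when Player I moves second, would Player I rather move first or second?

first

If Player I leads: Player II's best replies are A→Z, B→Y, C→Z, D→Y; Player I's induced payoffs 2, 4, 6, 8; outcome (D, Y), payoffs (8, 9).
If Player II leads: Player I's best replies are W→D, X→A, Y→A, Z→C; Player II's induced payoffs 4, 2, 0, 7; outcome (C, Z), payoffs (6, 7).
Player I gets 8 moving first and 6 moving second, so Player I prefers to move first.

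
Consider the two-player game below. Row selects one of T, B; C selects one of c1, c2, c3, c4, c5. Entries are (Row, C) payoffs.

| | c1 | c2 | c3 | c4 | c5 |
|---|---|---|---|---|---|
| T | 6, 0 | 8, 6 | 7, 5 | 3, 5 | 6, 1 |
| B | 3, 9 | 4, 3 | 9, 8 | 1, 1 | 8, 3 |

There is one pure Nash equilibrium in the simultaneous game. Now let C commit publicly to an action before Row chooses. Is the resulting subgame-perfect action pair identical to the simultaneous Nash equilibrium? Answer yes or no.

no

Solve by backward induction (C leads).
- c1 → Row plays T (best of 6, 3); C gets 0.
- c2 → Row plays T (best of 8, 4); C gets 6.
- c3 → Row plays B (best of 7, 9); C gets 8.
- c4 → Row plays T (best of 3, 1); C gets 5.
- c5 → Row plays B (best of 6, 8); C gets 3.
Among 0, 6, 8, 5, 3, the best is 8 at c3. Subgame-perfect outcome: (B, c3) with payoffs (9, 8).
For the simultaneous game, intersect best replies.
Row's best replies: c1→T; c2→T; c3→B; c4→T; c5→B.
C's best replies: T→c2; B→c1.
Only (T, c2) has each player best-responding; Nash payoffs (8, 6).
Sequential outcome (B, c3) differs from the Nash profile (T, c2).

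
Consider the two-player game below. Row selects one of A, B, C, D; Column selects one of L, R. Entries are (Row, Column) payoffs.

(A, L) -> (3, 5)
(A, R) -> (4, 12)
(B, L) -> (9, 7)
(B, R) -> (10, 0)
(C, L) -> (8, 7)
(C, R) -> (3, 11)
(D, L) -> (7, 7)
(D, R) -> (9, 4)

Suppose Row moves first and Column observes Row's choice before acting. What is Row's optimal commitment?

B

Column best-responds to each possible Row move:
- A: BR = R, leader payoff 4.
- B: BR = L, leader payoff 9.
- C: BR = R, leader payoff 3.
- D: BR = L, leader payoff 7.
Row's induced payoffs are 4, 9, 3, 7, so Row commits to B. Subgame-perfect outcome: (B, L) with payoffs (9, 7).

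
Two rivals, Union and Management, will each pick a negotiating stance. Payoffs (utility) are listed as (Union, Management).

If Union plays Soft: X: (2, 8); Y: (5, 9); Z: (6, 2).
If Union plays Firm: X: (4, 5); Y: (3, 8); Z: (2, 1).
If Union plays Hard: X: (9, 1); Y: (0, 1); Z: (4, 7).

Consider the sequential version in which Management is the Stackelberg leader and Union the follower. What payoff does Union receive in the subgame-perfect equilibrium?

Backward induction with Management moving first.
- X: BR = Hard, leader payoff 1.
- Y: BR = Soft, leader payoff 9.
- Z: BR = Soft, leader payoff 2.
Maximizing over 1, 9, 2, Management chooses Y. Subgame-perfect outcome: (Soft, Y) with payoffs (5, 9).

5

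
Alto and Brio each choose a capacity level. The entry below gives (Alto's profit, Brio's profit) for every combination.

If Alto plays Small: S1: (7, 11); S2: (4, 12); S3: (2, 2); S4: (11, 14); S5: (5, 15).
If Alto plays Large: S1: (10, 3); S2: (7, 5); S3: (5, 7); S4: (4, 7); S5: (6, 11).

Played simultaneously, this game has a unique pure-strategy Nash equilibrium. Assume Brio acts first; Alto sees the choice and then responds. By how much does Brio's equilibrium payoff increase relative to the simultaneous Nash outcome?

Work backward from Alto's decision.
- S1 → Alto plays Large (best of 7, 10); Brio gets 3.
- S2 → Alto plays Large (best of 4, 7); Brio gets 5.
- S3 → Alto plays Large (best of 2, 5); Brio gets 7.
- S4 → Alto plays Small (best of 11, 4); Brio gets 14.
- S5 → Alto plays Large (best of 5, 6); Brio gets 11.
Brio's induced payoffs are 3, 5, 7, 14, 11, so Brio commits to S4. Subgame-perfect outcome: (Small, S4) with payoffs (11, 14).
Under simultaneous play:
Alto's best replies: S1→Large; S2→Large; S3→Large; S4→Small; S5→Large.
Brio's best replies: Small→S5; Large→S5.
Only (Large, S5) has each player best-responding; Nash payoffs (6, 11).
Brio's commitment gain: 14 − 11 = 3.

3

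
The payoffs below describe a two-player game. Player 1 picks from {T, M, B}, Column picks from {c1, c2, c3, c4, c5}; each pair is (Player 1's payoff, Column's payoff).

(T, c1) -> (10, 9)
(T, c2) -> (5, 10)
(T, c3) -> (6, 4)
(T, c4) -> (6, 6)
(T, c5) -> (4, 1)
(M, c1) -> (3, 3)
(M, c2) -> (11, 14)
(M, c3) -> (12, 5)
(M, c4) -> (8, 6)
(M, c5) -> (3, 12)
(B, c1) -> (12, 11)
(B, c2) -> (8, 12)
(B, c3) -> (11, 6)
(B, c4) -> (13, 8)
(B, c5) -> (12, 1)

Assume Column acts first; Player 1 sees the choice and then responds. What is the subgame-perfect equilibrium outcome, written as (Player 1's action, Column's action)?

Solve by backward induction (Column leads).
- c1: Player 1 compares 10, 3, 12 and picks B; Column would get 11.
- c2: Player 1 compares 5, 11, 8 and picks M; Column would get 14.
- c3: Player 1 compares 6, 12, 11 and picks M; Column would get 5.
- c4: Player 1 compares 6, 8, 13 and picks B; Column would get 8.
- c5: Player 1 compares 4, 3, 12 and picks B; Column would get 1.
Column's induced payoffs are 11, 14, 5, 8, 1, so Column commits to c2. Subgame-perfect outcome: (M, c2) with payoffs (11, 14).

(M, c2)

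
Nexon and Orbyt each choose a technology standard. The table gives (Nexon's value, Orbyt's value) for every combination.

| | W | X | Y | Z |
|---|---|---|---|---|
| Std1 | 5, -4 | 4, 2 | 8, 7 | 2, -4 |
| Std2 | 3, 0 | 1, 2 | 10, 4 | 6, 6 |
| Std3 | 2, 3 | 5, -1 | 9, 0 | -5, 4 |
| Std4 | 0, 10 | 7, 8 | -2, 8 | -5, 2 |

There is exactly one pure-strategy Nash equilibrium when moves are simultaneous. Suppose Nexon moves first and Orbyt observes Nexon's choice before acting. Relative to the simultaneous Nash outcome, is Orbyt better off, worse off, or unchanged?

Orbyt best-responds to each possible Nexon move:
- Std1: Orbyt compares -4, 2, 7, -4 and picks Y; Nexon would get 8.
- Std2: Orbyt compares 0, 2, 4, 6 and picks Z; Nexon would get 6.
- Std3: Orbyt compares 3, -1, 0, 4 and picks Z; Nexon would get -5.
- Std4: Orbyt compares 10, 8, 8, 2 and picks W; Nexon would get 0.
Maximizing over 8, 6, -5, 0, Nexon chooses Std1. Subgame-perfect outcome: (Std1, Y) with payoffs (8, 7).
Under simultaneous play:
Nexon's best replies: W→Std1; X→Std4; Y→Std2; Z→Std2.
Orbyt's best replies: Std1→Y; Std2→Z; Std3→Z; Std4→W.
Only (Std2, Z) has each player best-responding; Nash payoffs (6, 6).
Orbyt earns 7 sequentially versus 6 at the Nash outcome: better off.

better off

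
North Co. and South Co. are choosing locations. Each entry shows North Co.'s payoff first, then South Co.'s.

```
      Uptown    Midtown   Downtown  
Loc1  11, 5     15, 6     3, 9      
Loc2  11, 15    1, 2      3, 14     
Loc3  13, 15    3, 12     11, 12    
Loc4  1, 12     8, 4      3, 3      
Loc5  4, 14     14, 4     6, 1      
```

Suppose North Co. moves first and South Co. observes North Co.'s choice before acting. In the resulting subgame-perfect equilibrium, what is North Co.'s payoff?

Backward induction with North Co. moving first.
- Loc1: South Co. compares 5, 6, 9 and picks Downtown; North Co. would get 3.
- Loc2: South Co. compares 15, 2, 14 and picks Uptown; North Co. would get 11.
- Loc3: South Co. compares 15, 12, 12 and picks Uptown; North Co. would get 13.
- Loc4: South Co. compares 12, 4, 3 and picks Uptown; North Co. would get 1.
- Loc5: South Co. compares 14, 4, 1 and picks Uptown; North Co. would get 4.
Among 3, 11, 13, 1, 4, the best is 13 at Loc3. Subgame-perfect outcome: (Loc3, Uptown) with payoffs (13, 15).

13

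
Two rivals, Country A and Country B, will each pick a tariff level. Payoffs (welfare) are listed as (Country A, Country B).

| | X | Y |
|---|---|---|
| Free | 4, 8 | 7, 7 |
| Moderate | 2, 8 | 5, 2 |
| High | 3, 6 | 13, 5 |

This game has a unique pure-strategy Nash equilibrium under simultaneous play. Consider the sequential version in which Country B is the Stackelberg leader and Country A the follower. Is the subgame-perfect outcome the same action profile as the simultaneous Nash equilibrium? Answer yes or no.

yes

Work backward from Country A's decision.
- X: BR = Free, leader payoff 8.
- Y: BR = High, leader payoff 5.
Maximizing over 8, 5, Country B chooses X. Subgame-perfect outcome: (Free, X) with payoffs (4, 8).
Under simultaneous play:
Country A's best replies: X→Free; Y→High.
Country B's best replies: Free→X; Moderate→X; High→X.
Only (Free, X) has each player best-responding; Nash payoffs (4, 8).
Sequential outcome (Free, X) coincides with the Nash profile (Free, X).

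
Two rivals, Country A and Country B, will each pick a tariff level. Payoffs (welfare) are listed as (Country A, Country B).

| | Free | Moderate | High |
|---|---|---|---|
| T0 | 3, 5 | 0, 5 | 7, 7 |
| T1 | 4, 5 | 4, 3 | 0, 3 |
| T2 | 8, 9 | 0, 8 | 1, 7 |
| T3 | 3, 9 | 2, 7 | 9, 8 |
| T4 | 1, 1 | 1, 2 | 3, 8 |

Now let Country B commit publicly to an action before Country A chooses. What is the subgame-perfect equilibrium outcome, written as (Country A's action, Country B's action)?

Backward induction with Country B moving first.
- Free: BR = T2, leader payoff 9.
- Moderate: BR = T1, leader payoff 3.
- High: BR = T3, leader payoff 8.
Maximizing over 9, 3, 8, Country B chooses Free. Subgame-perfect outcome: (T2, Free) with payoffs (8, 9).

(T2, Free)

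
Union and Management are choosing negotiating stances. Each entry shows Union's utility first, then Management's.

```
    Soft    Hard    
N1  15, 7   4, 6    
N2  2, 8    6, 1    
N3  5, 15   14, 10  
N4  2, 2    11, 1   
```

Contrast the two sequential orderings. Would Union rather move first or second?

first

If Union leads: Management's best replies are N1→Soft, N2→Soft, N3→Soft, N4→Soft; Union's induced payoffs 15, 2, 5, 2; outcome (N1, Soft), payoffs (15, 7).
If Management leads: Union's best replies are Soft→N1, Hard→N3; Management's induced payoffs 7, 10; outcome (N3, Hard), payoffs (14, 10).
Union gets 15 moving first and 14 moving second, so Union prefers to move first.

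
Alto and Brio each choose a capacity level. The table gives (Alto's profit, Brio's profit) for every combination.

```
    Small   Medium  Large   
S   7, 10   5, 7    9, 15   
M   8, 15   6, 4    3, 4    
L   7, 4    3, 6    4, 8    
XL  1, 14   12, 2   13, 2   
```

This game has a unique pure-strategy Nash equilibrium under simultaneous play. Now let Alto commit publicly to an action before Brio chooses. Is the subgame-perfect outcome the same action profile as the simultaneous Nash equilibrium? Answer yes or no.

Brio best-responds to each possible Alto move:
- S: BR = Large, leader payoff 9.
- M: BR = Small, leader payoff 8.
- L: BR = Large, leader payoff 4.
- XL: BR = Small, leader payoff 1.
Among 9, 8, 4, 1, the best is 9 at S. Subgame-perfect outcome: (S, Large) with payoffs (9, 15).
For the simultaneous game, intersect best replies.
Alto's best replies: Small→M; Medium→XL; Large→XL.
Brio's best replies: S→Large; M→Small; L→Large; XL→Small.
The unique mutual best reply is (M, Small), giving (8, 15).
Sequential outcome (S, Large) differs from the Nash profile (M, Small).

no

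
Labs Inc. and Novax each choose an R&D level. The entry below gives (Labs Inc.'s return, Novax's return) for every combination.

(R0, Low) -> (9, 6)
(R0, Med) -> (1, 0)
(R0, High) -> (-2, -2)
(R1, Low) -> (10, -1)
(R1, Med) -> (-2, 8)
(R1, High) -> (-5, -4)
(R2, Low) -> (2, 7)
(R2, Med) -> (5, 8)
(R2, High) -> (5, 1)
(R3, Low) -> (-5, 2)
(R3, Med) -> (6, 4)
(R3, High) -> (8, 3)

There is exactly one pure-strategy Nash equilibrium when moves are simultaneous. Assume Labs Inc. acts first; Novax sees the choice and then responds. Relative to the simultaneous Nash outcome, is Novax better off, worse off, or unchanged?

Work backward from Novax's decision.
- R0: Novax compares 6, 0, -2 and picks Low; Labs Inc. would get 9.
- R1: Novax compares -1, 8, -4 and picks Med; Labs Inc. would get -2.
- R2: Novax compares 7, 8, 1 and picks Med; Labs Inc. would get 5.
- R3: Novax compares 2, 4, 3 and picks Med; Labs Inc. would get 6.
Maximizing over 9, -2, 5, 6, Labs Inc. chooses R0. Subgame-perfect outcome: (R0, Low) with payoffs (9, 6).
For the simultaneous game, intersect best replies.
Labs Inc.'s best replies: Low→R1; Med→R3; High→R3.
Novax's best replies: R0→Low; R1→Med; R2→Med; R3→Med.
The unique mutual best reply is (R3, Med), giving (6, 4).
Novax earns 6 sequentially versus 4 at the Nash outcome: better off.

better off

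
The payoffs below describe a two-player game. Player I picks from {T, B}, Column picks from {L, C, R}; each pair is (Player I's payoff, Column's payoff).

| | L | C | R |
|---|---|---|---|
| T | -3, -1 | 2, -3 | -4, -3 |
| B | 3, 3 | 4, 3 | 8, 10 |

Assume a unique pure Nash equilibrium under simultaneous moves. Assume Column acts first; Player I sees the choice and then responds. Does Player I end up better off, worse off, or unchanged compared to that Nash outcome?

unchanged

Player I best-responds to each possible Column move:
- L: Player I compares -3, 3 and picks B; Column would get 3.
- C: Player I compares 2, 4 and picks B; Column would get 3.
- R: Player I compares -4, 8 and picks B; Column would get 10.
Maximizing over 3, 3, 10, Column chooses R. Subgame-perfect outcome: (B, R) with payoffs (8, 10).
Under simultaneous play:
Player I's best replies: L→B; C→B; R→B.
Column's best replies: T→L; B→R.
The unique mutual best reply is (B, R), giving (8, 10).
Player I earns 8 sequentially versus 8 at the Nash outcome: unchanged.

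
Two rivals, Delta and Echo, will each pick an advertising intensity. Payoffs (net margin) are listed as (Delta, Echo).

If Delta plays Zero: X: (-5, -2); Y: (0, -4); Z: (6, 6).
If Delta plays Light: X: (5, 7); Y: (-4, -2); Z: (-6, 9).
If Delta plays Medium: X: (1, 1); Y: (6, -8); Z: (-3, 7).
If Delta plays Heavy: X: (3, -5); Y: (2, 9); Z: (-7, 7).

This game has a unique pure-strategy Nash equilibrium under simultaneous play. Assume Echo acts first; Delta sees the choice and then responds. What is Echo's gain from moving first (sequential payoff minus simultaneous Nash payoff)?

Work backward from Delta's decision.
- X: BR = Light, leader payoff 7.
- Y: BR = Medium, leader payoff -8.
- Z: BR = Zero, leader payoff 6.
Among 7, -8, 6, the best is 7 at X. Subgame-perfect outcome: (Light, X) with payoffs (5, 7).
Now find the simultaneous Nash equilibrium.
Delta's best replies: X→Light; Y→Medium; Z→Zero.
Echo's best replies: Zero→Z; Light→Z; Medium→Z; Heavy→Y.
Only (Zero, Z) has each player best-responding; Nash payoffs (6, 6).
Echo's commitment gain: 7 − 6 = 1.

1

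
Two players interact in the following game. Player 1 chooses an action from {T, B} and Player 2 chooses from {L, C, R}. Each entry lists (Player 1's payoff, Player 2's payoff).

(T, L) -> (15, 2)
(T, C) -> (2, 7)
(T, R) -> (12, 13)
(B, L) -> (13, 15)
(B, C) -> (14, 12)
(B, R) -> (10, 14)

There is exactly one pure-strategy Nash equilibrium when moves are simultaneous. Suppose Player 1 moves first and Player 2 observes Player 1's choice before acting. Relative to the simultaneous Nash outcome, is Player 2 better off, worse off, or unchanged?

Player 2 best-responds to each possible Player 1 move:
- T → Player 2 plays R (best of 2, 7, 13); Player 1 gets 12.
- B → Player 2 plays L (best of 15, 12, 14); Player 1 gets 13.
Maximizing over 12, 13, Player 1 chooses B. Subgame-perfect outcome: (B, L) with payoffs (13, 15).
For the simultaneous game, intersect best replies.
Player 1's best replies: L→T; C→B; R→T.
Player 2's best replies: T→R; B→L.
The unique mutual best reply is (T, R), giving (12, 13).
Player 2 earns 15 sequentially versus 13 at the Nash outcome: better off.

better off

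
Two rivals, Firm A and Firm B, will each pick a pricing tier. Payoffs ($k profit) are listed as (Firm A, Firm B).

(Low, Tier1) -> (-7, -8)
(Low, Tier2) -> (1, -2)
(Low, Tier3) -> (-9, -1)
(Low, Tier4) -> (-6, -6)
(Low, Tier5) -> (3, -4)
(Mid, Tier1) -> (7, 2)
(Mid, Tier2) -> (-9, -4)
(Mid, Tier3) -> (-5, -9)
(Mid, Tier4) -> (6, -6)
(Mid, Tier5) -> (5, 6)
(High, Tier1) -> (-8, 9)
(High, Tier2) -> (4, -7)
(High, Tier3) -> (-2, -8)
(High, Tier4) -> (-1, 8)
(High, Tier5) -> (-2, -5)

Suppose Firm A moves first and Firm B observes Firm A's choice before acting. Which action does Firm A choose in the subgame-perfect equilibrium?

Firm B best-responds to each possible Firm A move:
- Low: BR = Tier3, leader payoff -9.
- Mid: BR = Tier5, leader payoff 5.
- High: BR = Tier1, leader payoff -8.
Firm A's induced payoffs are -9, 5, -8, so Firm A commits to Mid. Subgame-perfect outcome: (Mid, Tier5) with payoffs (5, 6).

Mid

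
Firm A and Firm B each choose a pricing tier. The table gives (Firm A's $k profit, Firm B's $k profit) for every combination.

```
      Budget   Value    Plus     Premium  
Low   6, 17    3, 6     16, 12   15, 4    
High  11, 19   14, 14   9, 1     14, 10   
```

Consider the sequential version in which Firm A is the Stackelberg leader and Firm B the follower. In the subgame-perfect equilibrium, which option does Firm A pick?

Solve by backward induction (Firm A leads).
- Low: BR = Budget, leader payoff 6.
- High: BR = Budget, leader payoff 11.
Among 6, 11, the best is 11 at High. Subgame-perfect outcome: (High, Budget) with payoffs (11, 19).

High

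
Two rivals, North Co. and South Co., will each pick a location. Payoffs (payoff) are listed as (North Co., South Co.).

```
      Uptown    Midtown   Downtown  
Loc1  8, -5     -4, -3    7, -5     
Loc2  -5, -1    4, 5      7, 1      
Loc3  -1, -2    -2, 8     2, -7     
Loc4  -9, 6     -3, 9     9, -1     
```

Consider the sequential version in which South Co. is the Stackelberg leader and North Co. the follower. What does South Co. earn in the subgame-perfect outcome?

5

Backward induction with South Co. moving first.
- Uptown: North Co. compares 8, -5, -1, -9 and picks Loc1; South Co. would get -5.
- Midtown: North Co. compares -4, 4, -2, -3 and picks Loc2; South Co. would get 5.
- Downtown: North Co. compares 7, 7, 2, 9 and picks Loc4; South Co. would get -1.
South Co.'s induced payoffs are -5, 5, -1, so South Co. commits to Midtown. Subgame-perfect outcome: (Loc2, Midtown) with payoffs (4, 5).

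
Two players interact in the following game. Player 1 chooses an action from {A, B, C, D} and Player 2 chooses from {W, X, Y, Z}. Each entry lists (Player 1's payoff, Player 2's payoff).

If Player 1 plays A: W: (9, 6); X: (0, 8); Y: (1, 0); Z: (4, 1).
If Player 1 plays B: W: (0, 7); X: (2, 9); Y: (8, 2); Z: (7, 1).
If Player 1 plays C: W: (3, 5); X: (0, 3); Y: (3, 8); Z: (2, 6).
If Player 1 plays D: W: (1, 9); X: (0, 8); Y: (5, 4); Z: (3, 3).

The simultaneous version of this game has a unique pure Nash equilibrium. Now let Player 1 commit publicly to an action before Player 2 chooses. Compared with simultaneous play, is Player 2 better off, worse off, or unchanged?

worse off

Backward induction with Player 1 moving first.
- A → Player 2 plays X (best of 6, 8, 0, 1); Player 1 gets 0.
- B → Player 2 plays X (best of 7, 9, 2, 1); Player 1 gets 2.
- C → Player 2 plays Y (best of 5, 3, 8, 6); Player 1 gets 3.
- D → Player 2 plays W (best of 9, 8, 4, 3); Player 1 gets 1.
Player 1's induced payoffs are 0, 2, 3, 1, so Player 1 commits to C. Subgame-perfect outcome: (C, Y) with payoffs (3, 8).
Now find the simultaneous Nash equilibrium.
Player 1's best replies: W→A; X→B; Y→B; Z→B.
Player 2's best replies: A→X; B→X; C→Y; D→W.
Only (B, X) has each player best-responding; Nash payoffs (2, 9).
Player 2 earns 8 sequentially versus 9 at the Nash outcome: worse off.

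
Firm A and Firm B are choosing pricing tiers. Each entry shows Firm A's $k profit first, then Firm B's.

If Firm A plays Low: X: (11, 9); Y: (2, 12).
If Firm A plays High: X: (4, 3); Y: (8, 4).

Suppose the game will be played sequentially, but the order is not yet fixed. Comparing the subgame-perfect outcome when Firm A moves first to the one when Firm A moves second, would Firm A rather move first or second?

second

If Firm A leads: Firm B's best replies are Low→Y, High→Y; Firm A's induced payoffs 2, 8; outcome (High, Y), payoffs (8, 4).
If Firm B leads: Firm A's best replies are X→Low, Y→High; Firm B's induced payoffs 9, 4; outcome (Low, X), payoffs (11, 9).
Firm A gets 8 moving first and 11 moving second, so Firm A prefers to move second.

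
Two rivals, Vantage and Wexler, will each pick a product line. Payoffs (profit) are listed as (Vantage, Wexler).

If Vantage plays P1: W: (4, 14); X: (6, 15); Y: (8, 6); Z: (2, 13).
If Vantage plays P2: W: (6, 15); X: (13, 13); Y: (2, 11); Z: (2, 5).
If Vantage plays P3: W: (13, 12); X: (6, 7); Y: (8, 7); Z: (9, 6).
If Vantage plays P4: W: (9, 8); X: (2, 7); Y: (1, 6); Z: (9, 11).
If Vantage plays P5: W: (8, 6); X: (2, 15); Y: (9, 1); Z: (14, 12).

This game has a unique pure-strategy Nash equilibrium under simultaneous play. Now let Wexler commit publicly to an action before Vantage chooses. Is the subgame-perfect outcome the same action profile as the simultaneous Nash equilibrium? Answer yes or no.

no

Backward induction with Wexler moving first.
- W → Vantage plays P3 (best of 4, 6, 13, 9, 8); Wexler gets 12.
- X → Vantage plays P2 (best of 6, 13, 6, 2, 2); Wexler gets 13.
- Y → Vantage plays P5 (best of 8, 2, 8, 1, 9); Wexler gets 1.
- Z → Vantage plays P5 (best of 2, 2, 9, 9, 14); Wexler gets 12.
Wexler's induced payoffs are 12, 13, 1, 12, so Wexler commits to X. Subgame-perfect outcome: (P2, X) with payoffs (13, 13).
For the simultaneous game, intersect best replies.
Vantage's best replies: W→P3; X→P2; Y→P5; Z→P5.
Wexler's best replies: P1→X; P2→W; P3→W; P4→Z; P5→X.
Only (P3, W) has each player best-responding; Nash payoffs (13, 12).
Sequential outcome (P2, X) differs from the Nash profile (P3, W).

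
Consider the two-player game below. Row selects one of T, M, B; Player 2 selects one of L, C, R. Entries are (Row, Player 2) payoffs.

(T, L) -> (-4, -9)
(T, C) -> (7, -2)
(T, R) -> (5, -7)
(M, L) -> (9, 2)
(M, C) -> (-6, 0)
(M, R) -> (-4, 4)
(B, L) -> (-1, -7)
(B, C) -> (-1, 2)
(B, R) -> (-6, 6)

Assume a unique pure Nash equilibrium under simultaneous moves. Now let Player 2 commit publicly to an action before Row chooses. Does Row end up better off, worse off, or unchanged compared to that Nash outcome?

better off

Backward induction with Player 2 moving first.
- L → Row plays M (best of -4, 9, -1); Player 2 gets 2.
- C → Row plays T (best of 7, -6, -1); Player 2 gets -2.
- R → Row plays T (best of 5, -4, -6); Player 2 gets -7.
Maximizing over 2, -2, -7, Player 2 chooses L. Subgame-perfect outcome: (M, L) with payoffs (9, 2).
Under simultaneous play:
Row's best replies: L→M; C→T; R→T.
Player 2's best replies: T→C; M→R; B→R.
The unique mutual best reply is (T, C), giving (7, -2).
Row earns 9 sequentially versus 7 at the Nash outcome: better off.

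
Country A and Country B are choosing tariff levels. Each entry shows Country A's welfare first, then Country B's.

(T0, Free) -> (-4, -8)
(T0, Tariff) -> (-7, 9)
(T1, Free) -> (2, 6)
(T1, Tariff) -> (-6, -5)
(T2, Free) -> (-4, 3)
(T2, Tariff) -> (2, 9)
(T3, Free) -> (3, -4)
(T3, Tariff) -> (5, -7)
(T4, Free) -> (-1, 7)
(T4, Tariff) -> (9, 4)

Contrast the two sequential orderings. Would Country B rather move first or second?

If Country A leads: Country B's best replies are T0→Tariff, T1→Free, T2→Tariff, T3→Free, T4→Free; Country A's induced payoffs -7, 2, 2, 3, -1; outcome (T3, Free), payoffs (3, -4).
If Country B leads: Country A's best replies are Free→T3, Tariff→T4; Country B's induced payoffs -4, 4; outcome (T4, Tariff), payoffs (9, 4).
Country B gets 4 moving first and -4 moving second, so Country B prefers to move first.

first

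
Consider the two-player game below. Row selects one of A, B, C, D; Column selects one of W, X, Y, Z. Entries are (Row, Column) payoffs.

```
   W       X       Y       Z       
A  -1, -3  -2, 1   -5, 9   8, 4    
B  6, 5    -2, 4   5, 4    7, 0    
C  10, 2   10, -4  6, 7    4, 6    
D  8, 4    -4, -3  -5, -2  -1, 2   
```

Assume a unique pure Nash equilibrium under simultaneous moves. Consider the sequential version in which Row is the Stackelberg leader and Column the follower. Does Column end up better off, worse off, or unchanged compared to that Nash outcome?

worse off

Solve by backward induction (Row leads).
- A: Column compares -3, 1, 9, 4 and picks Y; Row would get -5.
- B: Column compares 5, 4, 4, 0 and picks W; Row would get 6.
- C: Column compares 2, -4, 7, 6 and picks Y; Row would get 6.
- D: Column compares 4, -3, -2, 2 and picks W; Row would get 8.
Row's induced payoffs are -5, 6, 6, 8, so Row commits to D. Subgame-perfect outcome: (D, W) with payoffs (8, 4).
Under simultaneous play:
Row's best replies: W→C; X→C; Y→C; Z→A.
Column's best replies: A→Y; B→W; C→Y; D→W.
The unique mutual best reply is (C, Y), giving (6, 7).
Column earns 4 sequentially versus 7 at the Nash outcome: worse off.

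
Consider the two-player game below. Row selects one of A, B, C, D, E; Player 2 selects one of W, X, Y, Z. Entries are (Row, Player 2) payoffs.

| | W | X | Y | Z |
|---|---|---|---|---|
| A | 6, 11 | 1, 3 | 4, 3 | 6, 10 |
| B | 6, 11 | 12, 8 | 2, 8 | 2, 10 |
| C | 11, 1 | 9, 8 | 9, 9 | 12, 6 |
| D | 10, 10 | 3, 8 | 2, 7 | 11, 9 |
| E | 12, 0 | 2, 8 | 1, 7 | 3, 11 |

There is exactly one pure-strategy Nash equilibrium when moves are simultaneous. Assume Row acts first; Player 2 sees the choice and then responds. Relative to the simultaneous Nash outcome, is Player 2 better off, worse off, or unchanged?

Backward induction with Row moving first.
- A: Player 2 compares 11, 3, 3, 10 and picks W; Row would get 6.
- B: Player 2 compares 11, 8, 8, 10 and picks W; Row would get 6.
- C: Player 2 compares 1, 8, 9, 6 and picks Y; Row would get 9.
- D: Player 2 compares 10, 8, 7, 9 and picks W; Row would get 10.
- E: Player 2 compares 0, 8, 7, 11 and picks Z; Row would get 3.
Row's induced payoffs are 6, 6, 9, 10, 3, so Row commits to D. Subgame-perfect outcome: (D, W) with payoffs (10, 10).
Now find the simultaneous Nash equilibrium.
Row's best replies: W→E; X→B; Y→C; Z→C.
Player 2's best replies: A→W; B→W; C→Y; D→W; E→Z.
The unique mutual best reply is (C, Y), giving (9, 9).
Player 2 earns 10 sequentially versus 9 at the Nash outcome: better off.

better off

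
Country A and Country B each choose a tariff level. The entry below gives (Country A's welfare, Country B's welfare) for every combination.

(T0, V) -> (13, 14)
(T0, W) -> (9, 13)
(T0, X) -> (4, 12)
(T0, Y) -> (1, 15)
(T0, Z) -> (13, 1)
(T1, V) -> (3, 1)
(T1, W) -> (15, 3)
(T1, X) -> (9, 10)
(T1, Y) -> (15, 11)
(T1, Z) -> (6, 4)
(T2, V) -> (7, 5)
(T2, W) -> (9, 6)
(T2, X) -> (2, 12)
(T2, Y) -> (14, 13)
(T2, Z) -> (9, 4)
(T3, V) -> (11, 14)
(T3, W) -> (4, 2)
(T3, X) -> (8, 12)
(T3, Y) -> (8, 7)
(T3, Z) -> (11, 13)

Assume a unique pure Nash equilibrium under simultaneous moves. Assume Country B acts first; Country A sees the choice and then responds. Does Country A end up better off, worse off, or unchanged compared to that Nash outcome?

Solve by backward induction (Country B leads).
- V → Country A plays T0 (best of 13, 3, 7, 11); Country B gets 14.
- W → Country A plays T1 (best of 9, 15, 9, 4); Country B gets 3.
- X → Country A plays T1 (best of 4, 9, 2, 8); Country B gets 10.
- Y → Country A plays T1 (best of 1, 15, 14, 8); Country B gets 11.
- Z → Country A plays T0 (best of 13, 6, 9, 11); Country B gets 1.
Among 14, 3, 10, 11, 1, the best is 14 at V. Subgame-perfect outcome: (T0, V) with payoffs (13, 14).
For the simultaneous game, intersect best replies.
Country A's best replies: V→T0; W→T1; X→T1; Y→T1; Z→T0.
Country B's best replies: T0→Y; T1→Y; T2→Y; T3→V.
Only (T1, Y) has each player best-responding; Nash payoffs (15, 11).
Country A earns 13 sequentially versus 15 at the Nash outcome: worse off.

worse off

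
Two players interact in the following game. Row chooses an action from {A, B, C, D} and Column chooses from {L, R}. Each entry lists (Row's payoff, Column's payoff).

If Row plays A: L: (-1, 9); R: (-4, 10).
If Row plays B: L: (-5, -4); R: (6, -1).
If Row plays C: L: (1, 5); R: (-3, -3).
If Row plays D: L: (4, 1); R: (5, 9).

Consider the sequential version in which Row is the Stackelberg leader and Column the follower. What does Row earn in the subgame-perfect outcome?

6

Work backward from Column's decision.
- A: BR = R, leader payoff -4.
- B: BR = R, leader payoff 6.
- C: BR = L, leader payoff 1.
- D: BR = R, leader payoff 5.
Maximizing over -4, 6, 1, 5, Row chooses B. Subgame-perfect outcome: (B, R) with payoffs (6, -1).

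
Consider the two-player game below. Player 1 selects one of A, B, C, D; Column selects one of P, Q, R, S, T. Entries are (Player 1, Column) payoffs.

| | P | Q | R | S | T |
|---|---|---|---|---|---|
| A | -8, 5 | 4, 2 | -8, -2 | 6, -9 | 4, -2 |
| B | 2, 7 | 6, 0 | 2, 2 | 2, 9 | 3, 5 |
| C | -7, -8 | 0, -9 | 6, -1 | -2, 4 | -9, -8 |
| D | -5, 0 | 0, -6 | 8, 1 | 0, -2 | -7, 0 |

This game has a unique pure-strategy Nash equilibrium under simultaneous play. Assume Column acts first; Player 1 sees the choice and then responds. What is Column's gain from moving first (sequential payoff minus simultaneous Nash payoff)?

6

Solve by backward induction (Column leads).
- P: Player 1 compares -8, 2, -7, -5 and picks B; Column would get 7.
- Q: Player 1 compares 4, 6, 0, 0 and picks B; Column would get 0.
- R: Player 1 compares -8, 2, 6, 8 and picks D; Column would get 1.
- S: Player 1 compares 6, 2, -2, 0 and picks A; Column would get -9.
- T: Player 1 compares 4, 3, -9, -7 and picks A; Column would get -2.
Maximizing over 7, 0, 1, -9, -2, Column chooses P. Subgame-perfect outcome: (B, P) with payoffs (2, 7).
For the simultaneous game, intersect best replies.
Player 1's best replies: P→B; Q→B; R→D; S→A; T→A.
Column's best replies: A→P; B→S; C→S; D→R.
The unique mutual best reply is (D, R), giving (8, 1).
Column's commitment gain: 7 − 1 = 6.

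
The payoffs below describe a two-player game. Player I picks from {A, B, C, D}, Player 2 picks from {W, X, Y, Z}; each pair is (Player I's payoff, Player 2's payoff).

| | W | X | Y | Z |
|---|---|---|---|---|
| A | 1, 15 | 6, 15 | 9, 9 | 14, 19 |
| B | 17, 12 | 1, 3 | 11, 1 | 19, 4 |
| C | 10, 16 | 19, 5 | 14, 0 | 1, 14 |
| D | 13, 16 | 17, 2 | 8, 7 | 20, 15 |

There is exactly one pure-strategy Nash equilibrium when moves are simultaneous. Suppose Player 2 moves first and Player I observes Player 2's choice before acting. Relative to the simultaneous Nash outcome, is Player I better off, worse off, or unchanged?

better off

Player I best-responds to each possible Player 2 move:
- W: BR = B, leader payoff 12.
- X: BR = C, leader payoff 5.
- Y: BR = C, leader payoff 0.
- Z: BR = D, leader payoff 15.
Maximizing over 12, 5, 0, 15, Player 2 chooses Z. Subgame-perfect outcome: (D, Z) with payoffs (20, 15).
Now find the simultaneous Nash equilibrium.
Player I's best replies: W→B; X→C; Y→C; Z→D.
Player 2's best replies: A→Z; B→W; C→W; D→W.
The unique mutual best reply is (B, W), giving (17, 12).
Player I earns 20 sequentially versus 17 at the Nash outcome: better off.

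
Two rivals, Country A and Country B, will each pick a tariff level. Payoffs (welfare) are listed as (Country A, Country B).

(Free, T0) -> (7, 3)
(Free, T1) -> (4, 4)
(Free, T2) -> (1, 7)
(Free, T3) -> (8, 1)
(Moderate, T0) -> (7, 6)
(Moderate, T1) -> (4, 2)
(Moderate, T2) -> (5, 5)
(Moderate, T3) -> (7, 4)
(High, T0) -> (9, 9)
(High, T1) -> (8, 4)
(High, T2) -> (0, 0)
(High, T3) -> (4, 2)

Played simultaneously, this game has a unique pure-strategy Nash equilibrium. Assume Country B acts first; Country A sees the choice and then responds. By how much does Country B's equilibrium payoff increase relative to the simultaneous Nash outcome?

Backward induction with Country B moving first.
- T0: Country A compares 7, 7, 9 and picks High; Country B would get 9.
- T1: Country A compares 4, 4, 8 and picks High; Country B would get 4.
- T2: Country A compares 1, 5, 0 and picks Moderate; Country B would get 5.
- T3: Country A compares 8, 7, 4 and picks Free; Country B would get 1.
Maximizing over 9, 4, 5, 1, Country B chooses T0. Subgame-perfect outcome: (High, T0) with payoffs (9, 9).
Under simultaneous play:
Country A's best replies: T0→High; T1→High; T2→Moderate; T3→Free.
Country B's best replies: Free→T2; Moderate→T0; High→T0.
The unique mutual best reply is (High, T0), giving (9, 9).
Country B's commitment gain: 9 − 9 = 0.

0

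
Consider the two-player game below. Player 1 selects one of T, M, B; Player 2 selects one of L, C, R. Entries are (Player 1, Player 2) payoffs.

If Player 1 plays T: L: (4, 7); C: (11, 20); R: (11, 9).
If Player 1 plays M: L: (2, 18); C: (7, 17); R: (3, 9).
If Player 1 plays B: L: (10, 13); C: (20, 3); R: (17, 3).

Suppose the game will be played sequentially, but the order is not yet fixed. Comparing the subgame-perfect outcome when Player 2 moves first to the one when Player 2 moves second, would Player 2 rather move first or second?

second

If Player 1 leads: Player 2's best replies are T→C, M→L, B→L; Player 1's induced payoffs 11, 2, 10; outcome (T, C), payoffs (11, 20).
If Player 2 leads: Player 1's best replies are L→B, C→B, R→B; Player 2's induced payoffs 13, 3, 3; outcome (B, L), payoffs (10, 13).
Player 2 gets 13 moving first and 20 moving second, so Player 2 prefers to move second.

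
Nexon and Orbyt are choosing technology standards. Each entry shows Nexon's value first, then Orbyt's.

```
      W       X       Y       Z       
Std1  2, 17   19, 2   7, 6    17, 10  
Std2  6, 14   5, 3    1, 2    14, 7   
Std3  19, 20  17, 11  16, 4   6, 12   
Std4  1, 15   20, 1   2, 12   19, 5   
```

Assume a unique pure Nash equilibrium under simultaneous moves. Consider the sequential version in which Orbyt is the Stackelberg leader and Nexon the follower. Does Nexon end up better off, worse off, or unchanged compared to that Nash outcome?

unchanged

Nexon best-responds to each possible Orbyt move:
- W: Nexon compares 2, 6, 19, 1 and picks Std3; Orbyt would get 20.
- X: Nexon compares 19, 5, 17, 20 and picks Std4; Orbyt would get 1.
- Y: Nexon compares 7, 1, 16, 2 and picks Std3; Orbyt would get 4.
- Z: Nexon compares 17, 14, 6, 19 and picks Std4; Orbyt would get 5.
Among 20, 1, 4, 5, the best is 20 at W. Subgame-perfect outcome: (Std3, W) with payoffs (19, 20).
Under simultaneous play:
Nexon's best replies: W→Std3; X→Std4; Y→Std3; Z→Std4.
Orbyt's best replies: Std1→W; Std2→W; Std3→W; Std4→W.
The unique mutual best reply is (Std3, W), giving (19, 20).
Nexon earns 19 sequentially versus 19 at the Nash outcome: unchanged.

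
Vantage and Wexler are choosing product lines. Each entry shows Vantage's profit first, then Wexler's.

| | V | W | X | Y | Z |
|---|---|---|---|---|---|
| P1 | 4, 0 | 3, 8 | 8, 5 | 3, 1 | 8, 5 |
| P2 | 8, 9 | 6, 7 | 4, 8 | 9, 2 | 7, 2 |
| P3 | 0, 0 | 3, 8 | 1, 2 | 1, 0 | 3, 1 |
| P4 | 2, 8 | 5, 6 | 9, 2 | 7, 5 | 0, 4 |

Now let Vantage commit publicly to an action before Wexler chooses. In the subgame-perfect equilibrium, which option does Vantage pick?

Wexler best-responds to each possible Vantage move:
- P1: BR = W, leader payoff 3.
- P2: BR = V, leader payoff 8.
- P3: BR = W, leader payoff 3.
- P4: BR = V, leader payoff 2.
Maximizing over 3, 8, 3, 2, Vantage chooses P2. Subgame-perfect outcome: (P2, V) with payoffs (8, 9).

P2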